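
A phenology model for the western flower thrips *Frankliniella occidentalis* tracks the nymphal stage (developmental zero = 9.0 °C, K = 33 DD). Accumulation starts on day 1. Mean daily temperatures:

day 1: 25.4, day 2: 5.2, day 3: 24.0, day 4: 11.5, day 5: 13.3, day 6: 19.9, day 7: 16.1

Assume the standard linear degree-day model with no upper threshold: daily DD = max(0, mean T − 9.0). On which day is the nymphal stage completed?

day 4

Daily DD above 9.0 °C: 16.4, 0.0, 15.0, 2.5, 4.3, 10.9, 7.1.
Cumulative: 16.4, 16.4, 31.4, 33.9, 38.2, 49.1, 56.2.
The total first reaches 33 DD on day 4.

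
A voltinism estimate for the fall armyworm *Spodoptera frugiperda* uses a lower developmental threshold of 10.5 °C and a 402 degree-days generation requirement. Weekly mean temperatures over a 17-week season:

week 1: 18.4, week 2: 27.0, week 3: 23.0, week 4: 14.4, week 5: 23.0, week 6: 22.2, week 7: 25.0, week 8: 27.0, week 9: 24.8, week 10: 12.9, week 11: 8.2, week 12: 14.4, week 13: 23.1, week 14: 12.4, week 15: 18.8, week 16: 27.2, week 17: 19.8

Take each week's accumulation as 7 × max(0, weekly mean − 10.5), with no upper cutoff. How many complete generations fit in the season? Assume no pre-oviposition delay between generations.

Weekly DD (7 × max(0, T̄ − 10.5)): 55.3, 115.5, 87.5, 27.3, 87.5, 81.9, 101.5, 115.5, 100.1, 16.8, 0.0, 27.3, 88.2, 13.3, 58.1, 116.9, 65.1.
Season total = 1157.8 DD.
Complete generations = ⌊1157.8 / 402⌋ = 2.

2 generations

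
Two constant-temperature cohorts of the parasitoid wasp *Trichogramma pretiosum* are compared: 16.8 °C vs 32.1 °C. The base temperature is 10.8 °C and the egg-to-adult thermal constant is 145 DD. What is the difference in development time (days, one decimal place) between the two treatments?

At 16.8 °C: 145 / (16.8 − 10.8) = 145 / 6.0 = 24.167 d.
At 32.1 °C: 145 / (32.1 − 10.8) = 145 / 21.3 = 6.808 d.
Difference = |24.167 − 6.808| = 17.359 ≈ 17.4 days.

17.4 days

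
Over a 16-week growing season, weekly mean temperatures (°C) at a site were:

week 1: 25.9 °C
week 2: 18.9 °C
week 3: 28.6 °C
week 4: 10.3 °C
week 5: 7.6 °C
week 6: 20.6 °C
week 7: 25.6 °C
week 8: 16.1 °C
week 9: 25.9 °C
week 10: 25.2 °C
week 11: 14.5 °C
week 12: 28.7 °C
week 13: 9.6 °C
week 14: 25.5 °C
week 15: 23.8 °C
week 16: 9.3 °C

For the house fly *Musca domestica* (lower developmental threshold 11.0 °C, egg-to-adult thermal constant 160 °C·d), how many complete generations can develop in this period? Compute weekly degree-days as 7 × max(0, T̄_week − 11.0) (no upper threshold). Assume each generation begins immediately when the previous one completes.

Weekly DD (7 × max(0, T̄ − 11.0)): 104.3, 55.3, 123.2, 0.0, 0.0, 67.2, 102.2, 35.7, 104.3, 99.4, 24.5, 123.9, 0.0, 101.5, 89.6, 0.0.
Season total = 1031.1 DD.
Complete generations = ⌊1031.1 / 160⌋ = 6.

6 generations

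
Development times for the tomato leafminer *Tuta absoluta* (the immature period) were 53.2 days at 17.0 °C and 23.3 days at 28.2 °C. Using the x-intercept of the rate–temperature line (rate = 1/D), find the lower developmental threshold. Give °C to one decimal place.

Equal thermal constants: D₁(T₁ − T_b) = D₂(T₂ − T_b).
53.2·(17.0 − T_b) = 23.3·(28.2 − T_b)
T_b = (53.2·17.0 − 23.3·28.2) / (53.2 − 23.3) = 247.34 / 29.9 = 8.272 °C ≈ 8.3 °C.

8.3 °C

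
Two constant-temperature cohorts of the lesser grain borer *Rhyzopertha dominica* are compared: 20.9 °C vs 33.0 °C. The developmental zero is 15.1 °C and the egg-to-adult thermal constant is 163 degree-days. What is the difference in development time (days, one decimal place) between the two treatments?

At 20.9 °C: 163 / (20.9 − 15.1) = 163 / 5.8 = 28.103 d.
At 33.0 °C: 163 / (33.0 − 15.1) = 163 / 17.9 = 9.106 d.
Difference = |28.103 − 9.106| = 18.997 ≈ 19.0 days.

19.0 days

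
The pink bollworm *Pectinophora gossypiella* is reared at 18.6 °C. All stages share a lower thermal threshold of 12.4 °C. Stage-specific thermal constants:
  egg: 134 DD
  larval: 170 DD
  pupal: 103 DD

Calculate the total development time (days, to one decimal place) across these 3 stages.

65.6 days

Daily accumulation at 18.6 °C = 18.6 − 12.4 = 6.2 DD/day.
Total K = 134 + 170 + 103 = 407 DD.
Total duration = 407 / 6.2 = 65.645 ≈ 65.6 days.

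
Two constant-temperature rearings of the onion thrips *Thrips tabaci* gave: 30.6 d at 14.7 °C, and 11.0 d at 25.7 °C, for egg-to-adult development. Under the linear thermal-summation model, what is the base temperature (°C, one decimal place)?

Equal thermal constants: D₁(T₁ − T_b) = D₂(T₂ − T_b).
30.6·(14.7 − T_b) = 11.0·(25.7 − T_b)
T_b = (30.6·14.7 − 11.0·25.7) / (30.6 − 11.0) = 167.12 / 19.6 = 8.527 °C ≈ 8.5 °C.

8.5 °C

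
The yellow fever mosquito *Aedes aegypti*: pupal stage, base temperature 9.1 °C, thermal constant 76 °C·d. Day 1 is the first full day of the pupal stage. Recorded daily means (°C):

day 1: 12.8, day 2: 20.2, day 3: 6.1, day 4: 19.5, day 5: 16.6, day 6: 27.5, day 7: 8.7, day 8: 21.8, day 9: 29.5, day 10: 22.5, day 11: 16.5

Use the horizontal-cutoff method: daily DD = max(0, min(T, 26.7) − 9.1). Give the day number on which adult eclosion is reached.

day 9

Daily DD above 9.1 °C (capped at 17.6): 3.7, 11.1, 0.0, 10.4, 7.5, 17.6, 0.0, 12.7, 17.6, 13.4, 7.4.
Cumulative: 3.7, 14.8, 14.8, 25.2, 32.7, 50.3, 50.3, 63.0, 80.6, 94.0, 101.4.
The total first reaches 76 DD on day 9.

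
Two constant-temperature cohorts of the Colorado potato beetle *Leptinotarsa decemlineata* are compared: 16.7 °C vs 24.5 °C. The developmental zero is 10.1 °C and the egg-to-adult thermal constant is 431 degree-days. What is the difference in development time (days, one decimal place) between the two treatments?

At 16.7 °C: 431 / (16.7 − 10.1) = 431 / 6.6 = 65.303 d.
At 24.5 °C: 431 / (24.5 − 10.1) = 431 / 14.4 = 29.931 d.
Difference = |65.303 − 29.931| = 35.372 ≈ 35.4 days.

35.4 days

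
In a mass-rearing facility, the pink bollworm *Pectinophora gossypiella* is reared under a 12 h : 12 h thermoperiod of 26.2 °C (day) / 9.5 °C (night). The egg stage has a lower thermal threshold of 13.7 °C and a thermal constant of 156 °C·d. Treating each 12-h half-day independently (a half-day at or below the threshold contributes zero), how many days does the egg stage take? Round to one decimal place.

Day half: max(0, 26.2 − 13.7) × 0.5 = 12.5 × 0.5 = 6.25 DD.
Night half: max(0, 9.5 − 13.7) × 0.5 = 0.0 × 0.5 = 0.00 DD.
Per 24 h: 6.25 DD/day.
Duration = 156 / 6.25 = 24.960 ≈ 25.0 days.

25.0 days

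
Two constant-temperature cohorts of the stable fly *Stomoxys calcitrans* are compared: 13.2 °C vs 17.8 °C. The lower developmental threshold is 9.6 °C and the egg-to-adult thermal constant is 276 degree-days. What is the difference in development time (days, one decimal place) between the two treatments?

At 13.2 °C: 276 / (13.2 − 9.6) = 276 / 3.6 = 76.667 d.
At 17.8 °C: 276 / (17.8 − 9.6) = 276 / 8.2 = 33.659 d.
Difference = |76.667 − 33.659| = 43.008 ≈ 43.0 days.

43.0 days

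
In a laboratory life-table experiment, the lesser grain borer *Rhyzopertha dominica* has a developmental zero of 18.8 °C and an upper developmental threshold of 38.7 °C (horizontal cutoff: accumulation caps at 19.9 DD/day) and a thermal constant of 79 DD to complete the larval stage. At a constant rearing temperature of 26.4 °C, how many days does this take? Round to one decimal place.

Daily accumulation = 26.4 − 18.8 = 7.6 DD/day.
Duration = 79 / 7.6 = 10.395 ≈ 10.4 days.

10.4 days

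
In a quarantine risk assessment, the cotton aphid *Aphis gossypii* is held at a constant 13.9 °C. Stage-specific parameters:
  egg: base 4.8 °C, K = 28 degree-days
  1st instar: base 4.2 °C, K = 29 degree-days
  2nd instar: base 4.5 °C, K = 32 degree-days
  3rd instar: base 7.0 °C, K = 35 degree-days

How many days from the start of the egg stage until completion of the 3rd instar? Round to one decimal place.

egg: 28 / (13.9 − 4.8) = 28 / 9.1 = 3.077 d.
1st instar: 29 / (13.9 − 4.2) = 29 / 9.7 = 2.990 d.
2nd instar: 32 / (13.9 − 4.5) = 32 / 9.4 = 3.404 d.
3rd instar: 35 / (13.9 − 7.0) = 35 / 6.9 = 5.072 d.
Sum = 14.543 ≈ 14.5 days.

14.5 days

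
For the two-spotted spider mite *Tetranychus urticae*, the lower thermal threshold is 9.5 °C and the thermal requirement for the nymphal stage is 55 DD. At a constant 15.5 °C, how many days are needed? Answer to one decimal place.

9.2 days

Daily accumulation = 15.5 − 9.5 = 6.0 DD/day.
Duration = 55 / 6.0 = 9.167 ≈ 9.2 days.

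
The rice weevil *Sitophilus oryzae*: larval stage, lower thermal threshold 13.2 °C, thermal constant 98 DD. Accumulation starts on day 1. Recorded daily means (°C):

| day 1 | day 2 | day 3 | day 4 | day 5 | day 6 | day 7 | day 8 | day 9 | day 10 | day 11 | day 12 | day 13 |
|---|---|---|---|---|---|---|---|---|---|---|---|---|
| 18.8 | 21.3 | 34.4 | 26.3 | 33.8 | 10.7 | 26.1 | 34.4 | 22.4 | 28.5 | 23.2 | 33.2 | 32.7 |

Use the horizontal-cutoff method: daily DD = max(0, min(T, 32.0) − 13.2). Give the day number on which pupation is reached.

Daily DD above 13.2 °C (capped at 18.8): 5.6, 8.1, 18.8, 13.1, 18.8, 0.0, 12.9, 18.8, 9.2, 15.3, 10.0, 18.8, 18.8.
Cumulative: 5.6, 13.7, 32.5, 45.6, 64.4, 64.4, 77.3, 96.1, 105.3, 120.6, 130.6, 149.4, 168.2.
The total first reaches 98 DD on day 9.

day 9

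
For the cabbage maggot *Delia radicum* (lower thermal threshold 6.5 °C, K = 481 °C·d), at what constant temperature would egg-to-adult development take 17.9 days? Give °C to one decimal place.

33.4 °C

Required daily accumulation = 481 / 17.9 = 26.872 DD/day.
T = T_base + 26.872 = 6.5 + 26.872 = 33.372 ≈ 33.4 °C.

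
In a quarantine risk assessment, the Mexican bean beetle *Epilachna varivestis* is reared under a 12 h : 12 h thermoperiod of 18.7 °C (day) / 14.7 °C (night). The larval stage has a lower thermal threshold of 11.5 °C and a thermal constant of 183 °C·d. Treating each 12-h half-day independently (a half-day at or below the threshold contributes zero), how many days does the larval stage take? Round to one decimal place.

35.2 days

Day half: max(0, 18.7 − 11.5) × 0.5 = 7.2 × 0.5 = 3.60 DD.
Night half: max(0, 14.7 − 11.5) × 0.5 = 3.2 × 0.5 = 1.60 DD.
Per 24 h: 5.20 DD/day.
Duration = 183 / 5.20 = 35.192 ≈ 35.2 days.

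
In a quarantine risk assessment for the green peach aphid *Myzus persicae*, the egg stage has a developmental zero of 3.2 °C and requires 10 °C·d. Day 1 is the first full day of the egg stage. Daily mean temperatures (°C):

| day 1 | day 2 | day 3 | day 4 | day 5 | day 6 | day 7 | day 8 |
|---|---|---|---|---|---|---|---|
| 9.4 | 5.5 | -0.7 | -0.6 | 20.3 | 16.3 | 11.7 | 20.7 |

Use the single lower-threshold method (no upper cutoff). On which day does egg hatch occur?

day 5

Daily DD above 3.2 °C: 6.2, 2.3, 0.0, 0.0, 17.1, 13.1, 8.5, 17.5.
Cumulative: 6.2, 8.5, 8.5, 8.5, 25.6, 38.7, 47.2, 64.7.
The total first reaches 10 DD on day 5.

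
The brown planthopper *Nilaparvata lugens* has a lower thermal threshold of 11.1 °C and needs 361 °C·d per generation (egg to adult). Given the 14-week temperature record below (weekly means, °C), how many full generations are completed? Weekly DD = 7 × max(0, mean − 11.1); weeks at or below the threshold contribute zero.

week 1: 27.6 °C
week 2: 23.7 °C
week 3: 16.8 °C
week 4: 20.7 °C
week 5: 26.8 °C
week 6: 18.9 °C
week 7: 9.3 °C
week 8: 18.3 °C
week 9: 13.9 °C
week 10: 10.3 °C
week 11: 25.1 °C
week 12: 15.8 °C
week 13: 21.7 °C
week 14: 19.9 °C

2 generations

Weekly DD (7 × max(0, T̄ − 11.1)): 115.5, 88.2, 39.9, 67.2, 109.9, 54.6, 0.0, 50.4, 19.6, 0.0, 98.0, 32.9, 74.2, 61.6.
Season total = 812.0 DD.
Complete generations = ⌊812.0 / 361⌋ = 2.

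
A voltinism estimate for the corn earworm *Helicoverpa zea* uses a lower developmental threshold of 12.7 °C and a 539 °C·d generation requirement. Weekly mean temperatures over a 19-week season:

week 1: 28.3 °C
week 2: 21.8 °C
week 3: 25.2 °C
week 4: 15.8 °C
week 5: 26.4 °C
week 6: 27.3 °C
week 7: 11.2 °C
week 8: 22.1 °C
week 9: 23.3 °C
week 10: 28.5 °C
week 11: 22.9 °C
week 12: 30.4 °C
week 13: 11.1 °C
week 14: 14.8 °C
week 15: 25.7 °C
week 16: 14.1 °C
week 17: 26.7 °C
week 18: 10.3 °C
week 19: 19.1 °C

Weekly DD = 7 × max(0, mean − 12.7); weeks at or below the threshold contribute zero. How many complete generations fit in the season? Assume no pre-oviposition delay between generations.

Weekly DD (7 × max(0, T̄ − 12.7)): 109.2, 63.7, 87.5, 21.7, 95.9, 102.2, 0.0, 65.8, 74.2, 110.6, 71.4, 123.9, 0.0, 14.7, 91.0, 9.8, 98.0, 0.0, 44.8.
Season total = 1184.4 DD.
Complete generations = ⌊1184.4 / 539⌋ = 2.

2 generations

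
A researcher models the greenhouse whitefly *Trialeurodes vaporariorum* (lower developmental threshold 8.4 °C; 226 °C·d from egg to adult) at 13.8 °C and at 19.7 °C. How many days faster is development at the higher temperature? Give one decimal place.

At 13.8 °C: 226 / (13.8 − 8.4) = 226 / 5.4 = 41.852 d.
At 19.7 °C: 226 / (19.7 − 8.4) = 226 / 11.3 = 20.000 d.
Difference = |41.852 − 20.000| = 21.852 ≈ 21.9 days.

21.9 days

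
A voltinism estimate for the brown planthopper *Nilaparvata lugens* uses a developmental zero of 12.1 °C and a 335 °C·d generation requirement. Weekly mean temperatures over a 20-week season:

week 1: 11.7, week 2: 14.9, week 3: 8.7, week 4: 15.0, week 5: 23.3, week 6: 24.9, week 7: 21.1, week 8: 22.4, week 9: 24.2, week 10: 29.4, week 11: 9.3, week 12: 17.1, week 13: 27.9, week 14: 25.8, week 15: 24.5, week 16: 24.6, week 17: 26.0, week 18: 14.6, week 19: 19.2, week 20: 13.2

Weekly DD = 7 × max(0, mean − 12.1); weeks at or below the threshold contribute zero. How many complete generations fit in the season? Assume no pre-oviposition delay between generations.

3 generations

Weekly DD (7 × max(0, T̄ − 12.1)): 0.0, 19.6, 0.0, 20.3, 78.4, 89.6, 63.0, 72.1, 84.7, 121.1, 0.0, 35.0, 110.6, 95.9, 86.8, 87.5, 97.3, 17.5, 49.7, 7.7.
Season total = 1136.8 DD.
Complete generations = ⌊1136.8 / 335⌋ = 3.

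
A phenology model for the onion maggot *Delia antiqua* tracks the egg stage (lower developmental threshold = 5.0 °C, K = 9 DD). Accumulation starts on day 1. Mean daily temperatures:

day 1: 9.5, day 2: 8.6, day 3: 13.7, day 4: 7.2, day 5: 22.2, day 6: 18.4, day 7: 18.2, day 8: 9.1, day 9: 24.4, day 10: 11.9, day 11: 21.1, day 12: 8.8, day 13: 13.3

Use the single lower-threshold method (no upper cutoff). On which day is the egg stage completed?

day 3

Daily DD above 5.0 °C: 4.5, 3.6, 8.7, 2.2, 17.2, 13.4, 13.2, 4.1, 19.4, 6.9, 16.1, 3.8, 8.3.
Cumulative: 4.5, 8.1, 16.8, 19.0, 36.2, 49.6, 62.8, 66.9, 86.3, 93.2, 109.3, 113.1, 121.4.
The total first reaches 9 DD on day 3.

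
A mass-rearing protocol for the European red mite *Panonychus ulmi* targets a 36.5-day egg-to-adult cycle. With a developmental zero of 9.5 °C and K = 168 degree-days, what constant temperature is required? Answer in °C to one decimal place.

Required daily accumulation = 168 / 36.5 = 4.603 DD/day.
T = T_base + 4.603 = 9.5 + 4.603 = 14.103 ≈ 14.1 °C.

14.1 °C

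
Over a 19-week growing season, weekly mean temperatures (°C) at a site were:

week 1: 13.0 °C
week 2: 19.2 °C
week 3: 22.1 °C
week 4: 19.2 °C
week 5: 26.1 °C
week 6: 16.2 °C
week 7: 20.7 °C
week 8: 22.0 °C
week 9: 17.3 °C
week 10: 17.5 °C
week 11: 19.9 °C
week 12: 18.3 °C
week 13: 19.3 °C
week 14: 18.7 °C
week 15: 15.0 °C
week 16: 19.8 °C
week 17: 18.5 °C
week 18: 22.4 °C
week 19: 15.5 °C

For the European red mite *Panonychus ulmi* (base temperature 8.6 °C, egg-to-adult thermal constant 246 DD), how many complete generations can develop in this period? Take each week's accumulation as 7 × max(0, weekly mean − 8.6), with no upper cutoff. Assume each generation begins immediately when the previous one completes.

Weekly DD (7 × max(0, T̄ − 8.6)): 30.8, 74.2, 94.5, 74.2, 122.5, 53.2, 84.7, 93.8, 60.9, 62.3, 79.1, 67.9, 74.9, 70.7, 44.8, 78.4, 69.3, 96.6, 48.3.
Season total = 1381.1 DD.
Complete generations = ⌊1381.1 / 246⌋ = 5.

5 generations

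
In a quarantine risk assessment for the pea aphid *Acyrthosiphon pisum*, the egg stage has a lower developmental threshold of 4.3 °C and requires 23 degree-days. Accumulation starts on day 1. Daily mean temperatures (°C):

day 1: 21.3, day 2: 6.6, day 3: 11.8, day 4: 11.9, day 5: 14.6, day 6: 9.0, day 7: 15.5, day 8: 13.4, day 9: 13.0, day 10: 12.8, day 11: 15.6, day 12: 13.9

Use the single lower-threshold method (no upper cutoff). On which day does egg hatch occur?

day 3

Daily DD above 4.3 °C: 17.0, 2.3, 7.5, 7.6, 10.3, 4.7, 11.2, 9.1, 8.7, 8.5, 11.3, 9.6.
Cumulative: 17.0, 19.3, 26.8, 34.4, 44.7, 49.4, 60.6, 69.7, 78.4, 86.9, 98.2, 107.8.
The total first reaches 23 DD on day 3.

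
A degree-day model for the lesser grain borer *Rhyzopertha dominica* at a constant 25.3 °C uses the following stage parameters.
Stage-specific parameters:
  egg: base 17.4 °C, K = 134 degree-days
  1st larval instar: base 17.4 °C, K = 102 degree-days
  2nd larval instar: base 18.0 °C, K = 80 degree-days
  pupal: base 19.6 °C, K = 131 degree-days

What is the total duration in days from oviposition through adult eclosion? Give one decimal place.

63.8 days

egg: 134 / (25.3 − 17.4) = 134 / 7.9 = 16.962 d.
1st larval instar: 102 / (25.3 − 17.4) = 102 / 7.9 = 12.911 d.
2nd larval instar: 80 / (25.3 − 18.0) = 80 / 7.3 = 10.959 d.
pupal: 131 / (25.3 − 19.6) = 131 / 5.7 = 22.982 d.
Sum = 63.815 ≈ 63.8 days.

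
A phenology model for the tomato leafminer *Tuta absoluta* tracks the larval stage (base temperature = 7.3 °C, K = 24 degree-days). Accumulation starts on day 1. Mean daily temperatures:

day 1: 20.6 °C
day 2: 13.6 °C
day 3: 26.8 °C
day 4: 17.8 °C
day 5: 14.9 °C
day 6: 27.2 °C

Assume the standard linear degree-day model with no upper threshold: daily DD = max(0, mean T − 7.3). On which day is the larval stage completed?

day 3

Daily DD above 7.3 °C: 13.3, 6.3, 19.5, 10.5, 7.6, 19.9.
Cumulative: 13.3, 19.6, 39.1, 49.6, 57.2, 77.1.
The total first reaches 24 DD on day 3.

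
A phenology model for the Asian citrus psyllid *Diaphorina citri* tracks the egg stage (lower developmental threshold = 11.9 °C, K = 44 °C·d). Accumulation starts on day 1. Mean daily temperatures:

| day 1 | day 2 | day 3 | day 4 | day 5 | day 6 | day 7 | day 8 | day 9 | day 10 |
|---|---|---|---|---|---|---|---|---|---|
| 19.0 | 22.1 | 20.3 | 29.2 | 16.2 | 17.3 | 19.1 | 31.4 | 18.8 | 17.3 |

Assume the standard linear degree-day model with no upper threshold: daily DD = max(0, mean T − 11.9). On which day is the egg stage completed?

Daily DD above 11.9 °C: 7.1, 10.2, 8.4, 17.3, 4.3, 5.4, 7.2, 19.5, 6.9, 5.4.
Cumulative: 7.1, 17.3, 25.7, 43.0, 47.3, 52.7, 59.9, 79.4, 86.3, 91.7.
The total first reaches 44 DD on day 5.

day 5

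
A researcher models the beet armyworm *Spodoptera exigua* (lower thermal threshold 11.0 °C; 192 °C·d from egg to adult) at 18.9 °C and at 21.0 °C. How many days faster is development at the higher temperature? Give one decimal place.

5.1 days

At 18.9 °C: 192 / (18.9 − 11.0) = 192 / 7.9 = 24.304 d.
At 21.0 °C: 192 / (21.0 − 11.0) = 192 / 10.0 = 19.200 d.
Difference = |24.304 − 19.200| = 5.104 ≈ 5.1 days.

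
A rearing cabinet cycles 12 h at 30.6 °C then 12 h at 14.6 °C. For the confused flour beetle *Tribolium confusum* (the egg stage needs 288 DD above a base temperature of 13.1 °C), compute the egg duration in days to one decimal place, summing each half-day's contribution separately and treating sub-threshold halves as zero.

30.3 days

Day half: max(0, 30.6 − 13.1) × 0.5 = 17.5 × 0.5 = 8.75 DD.
Night half: max(0, 14.6 − 13.1) × 0.5 = 1.5 × 0.5 = 0.75 DD.
Per 24 h: 9.50 DD/day.
Duration = 288 / 9.50 = 30.316 ≈ 30.3 days.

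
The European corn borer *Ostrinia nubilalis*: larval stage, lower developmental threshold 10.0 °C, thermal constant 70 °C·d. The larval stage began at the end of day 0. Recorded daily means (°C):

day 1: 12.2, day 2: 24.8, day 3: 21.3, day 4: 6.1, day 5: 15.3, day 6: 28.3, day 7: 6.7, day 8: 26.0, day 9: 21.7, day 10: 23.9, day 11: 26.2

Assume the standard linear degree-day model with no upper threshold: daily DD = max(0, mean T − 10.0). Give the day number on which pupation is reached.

day 9

Daily DD above 10.0 °C: 2.2, 14.8, 11.3, 0.0, 5.3, 18.3, 0.0, 16.0, 11.7, 13.9, 16.2.
Cumulative: 2.2, 17.0, 28.3, 28.3, 33.6, 51.9, 51.9, 67.9, 79.6, 93.5, 109.7.
The total first reaches 70 DD on day 9.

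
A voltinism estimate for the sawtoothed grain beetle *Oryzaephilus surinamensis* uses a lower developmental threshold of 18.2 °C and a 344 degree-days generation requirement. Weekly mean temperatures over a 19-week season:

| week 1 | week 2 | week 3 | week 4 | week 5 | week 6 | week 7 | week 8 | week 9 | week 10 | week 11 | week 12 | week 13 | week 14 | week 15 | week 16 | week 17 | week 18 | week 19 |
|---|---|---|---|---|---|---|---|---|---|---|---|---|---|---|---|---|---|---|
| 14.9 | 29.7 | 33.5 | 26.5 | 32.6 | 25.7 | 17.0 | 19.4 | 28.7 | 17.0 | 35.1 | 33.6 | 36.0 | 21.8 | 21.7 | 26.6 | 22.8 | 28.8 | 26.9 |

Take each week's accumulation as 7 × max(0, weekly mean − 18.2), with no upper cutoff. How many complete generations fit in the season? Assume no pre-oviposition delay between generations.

Weekly DD (7 × max(0, T̄ − 18.2)): 0.0, 80.5, 107.1, 58.1, 100.8, 52.5, 0.0, 8.4, 73.5, 0.0, 118.3, 107.8, 124.6, 25.2, 24.5, 58.8, 32.2, 74.2, 60.9.
Season total = 1107.4 DD.
Complete generations = ⌊1107.4 / 344⌋ = 3.

3 generations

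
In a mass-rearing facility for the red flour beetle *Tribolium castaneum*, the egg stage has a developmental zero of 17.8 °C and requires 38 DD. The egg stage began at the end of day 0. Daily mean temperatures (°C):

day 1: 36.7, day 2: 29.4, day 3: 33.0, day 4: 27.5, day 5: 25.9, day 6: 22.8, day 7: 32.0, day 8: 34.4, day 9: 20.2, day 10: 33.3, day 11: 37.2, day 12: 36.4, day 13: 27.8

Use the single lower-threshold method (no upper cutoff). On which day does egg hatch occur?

day 3

Daily DD above 17.8 °C: 18.9, 11.6, 15.2, 9.7, 8.1, 5.0, 14.2, 16.6, 2.4, 15.5, 19.4, 18.6, 10.0.
Cumulative: 18.9, 30.5, 45.7, 55.4, 63.5, 68.5, 82.7, 99.3, 101.7, 117.2, 136.6, 155.2, 165.2.
The total first reaches 38 DD on day 3.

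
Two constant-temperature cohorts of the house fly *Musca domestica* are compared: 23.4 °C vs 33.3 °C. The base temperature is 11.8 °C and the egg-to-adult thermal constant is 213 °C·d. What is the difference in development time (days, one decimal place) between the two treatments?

8.5 days

At 23.4 °C: 213 / (23.4 − 11.8) = 213 / 11.6 = 18.362 d.
At 33.3 °C: 213 / (33.3 − 11.8) = 213 / 21.5 = 9.907 d.
Difference = |18.362 − 9.907| = 8.455 ≈ 8.5 days.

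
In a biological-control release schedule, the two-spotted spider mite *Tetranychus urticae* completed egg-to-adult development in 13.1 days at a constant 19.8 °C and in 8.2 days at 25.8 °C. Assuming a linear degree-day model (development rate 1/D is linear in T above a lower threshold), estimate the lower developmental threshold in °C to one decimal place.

Linear rate model ⇒ the product D·(T − T_b) is constant across temperatures.
13.1·(19.8 − T_b) = 8.2·(25.8 − T_b)
T_b = (13.1·19.8 − 8.2·25.8) / (13.1 − 8.2) = 47.82 / 4.9 = 9.759 °C ≈ 9.8 °C.

9.8 °C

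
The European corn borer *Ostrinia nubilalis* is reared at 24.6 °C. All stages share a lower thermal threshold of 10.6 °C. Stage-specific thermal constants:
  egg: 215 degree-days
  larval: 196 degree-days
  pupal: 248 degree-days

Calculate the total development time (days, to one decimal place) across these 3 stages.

47.1 days

Daily accumulation at 24.6 °C = 24.6 − 10.6 = 14.0 DD/day.
Total K = 215 + 196 + 248 = 659 DD.
Total duration = 659 / 14.0 = 47.071 ≈ 47.1 days.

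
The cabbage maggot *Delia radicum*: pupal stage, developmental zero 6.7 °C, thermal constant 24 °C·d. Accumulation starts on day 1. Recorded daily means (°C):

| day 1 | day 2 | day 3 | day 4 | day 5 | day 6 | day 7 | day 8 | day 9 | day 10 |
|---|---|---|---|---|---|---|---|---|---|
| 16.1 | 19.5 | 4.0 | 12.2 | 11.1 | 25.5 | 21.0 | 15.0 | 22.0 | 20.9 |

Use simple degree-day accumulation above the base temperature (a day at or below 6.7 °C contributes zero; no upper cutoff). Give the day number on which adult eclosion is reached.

Daily DD above 6.7 °C: 9.4, 12.8, 0.0, 5.5, 4.4, 18.8, 14.3, 8.3, 15.3, 14.2.
Cumulative: 9.4, 22.2, 22.2, 27.7, 32.1, 50.9, 65.2, 73.5, 88.8, 103.0.
The total first reaches 24 DD on day 4.

day 4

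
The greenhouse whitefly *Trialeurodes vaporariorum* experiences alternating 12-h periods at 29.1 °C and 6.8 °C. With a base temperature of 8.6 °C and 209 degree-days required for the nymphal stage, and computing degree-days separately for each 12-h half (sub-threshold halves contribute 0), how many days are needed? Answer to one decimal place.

Day half: max(0, 29.1 − 8.6) × 0.5 = 20.5 × 0.5 = 10.25 DD.
Night half: max(0, 6.8 − 8.6) × 0.5 = 0.0 × 0.5 = 0.00 DD.
Per 24 h: 10.25 DD/day.
Duration = 209 / 10.25 = 20.390 ≈ 20.4 days.

20.4 days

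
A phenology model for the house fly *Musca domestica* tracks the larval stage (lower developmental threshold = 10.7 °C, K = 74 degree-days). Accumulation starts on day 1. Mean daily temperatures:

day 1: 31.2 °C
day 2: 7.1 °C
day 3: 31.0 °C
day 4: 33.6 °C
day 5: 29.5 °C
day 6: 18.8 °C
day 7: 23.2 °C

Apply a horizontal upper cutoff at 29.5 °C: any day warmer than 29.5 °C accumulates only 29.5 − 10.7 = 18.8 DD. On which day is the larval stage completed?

day 5

Daily DD above 10.7 °C (capped at 18.8): 18.8, 0.0, 18.8, 18.8, 18.8, 8.1, 12.5.
Cumulative: 18.8, 18.8, 37.6, 56.4, 75.2, 83.3, 95.8.
The total first reaches 74 DD on day 5.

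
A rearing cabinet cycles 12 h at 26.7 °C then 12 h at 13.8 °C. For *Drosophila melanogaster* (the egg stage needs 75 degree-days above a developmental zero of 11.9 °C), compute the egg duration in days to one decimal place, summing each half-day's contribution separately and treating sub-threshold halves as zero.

9.0 days

Day half: max(0, 26.7 − 11.9) × 0.5 = 14.8 × 0.5 = 7.40 DD.
Night half: max(0, 13.8 − 11.9) × 0.5 = 1.9 × 0.5 = 0.95 DD.
Per 24 h: 8.35 DD/day.
Duration = 75 / 8.35 = 8.982 ≈ 9.0 days.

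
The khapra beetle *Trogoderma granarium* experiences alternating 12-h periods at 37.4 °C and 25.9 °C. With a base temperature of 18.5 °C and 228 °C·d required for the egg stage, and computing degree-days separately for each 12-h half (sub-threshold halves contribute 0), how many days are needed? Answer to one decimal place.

Day half: max(0, 37.4 − 18.5) × 0.5 = 18.9 × 0.5 = 9.45 DD.
Night half: max(0, 25.9 − 18.5) × 0.5 = 7.4 × 0.5 = 3.70 DD.
Per 24 h: 13.15 DD/day.
Duration = 228 / 13.15 = 17.338 ≈ 17.3 days.

17.3 days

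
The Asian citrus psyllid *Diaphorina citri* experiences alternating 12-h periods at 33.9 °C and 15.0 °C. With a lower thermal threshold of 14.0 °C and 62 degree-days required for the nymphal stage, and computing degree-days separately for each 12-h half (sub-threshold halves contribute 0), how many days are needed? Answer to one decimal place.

Day half: max(0, 33.9 − 14.0) × 0.5 = 19.9 × 0.5 = 9.95 DD.
Night half: max(0, 15.0 − 14.0) × 0.5 = 1.0 × 0.5 = 0.50 DD.
Per 24 h: 10.45 DD/day.
Duration = 62 / 10.45 = 5.933 ≈ 5.9 days.

5.9 days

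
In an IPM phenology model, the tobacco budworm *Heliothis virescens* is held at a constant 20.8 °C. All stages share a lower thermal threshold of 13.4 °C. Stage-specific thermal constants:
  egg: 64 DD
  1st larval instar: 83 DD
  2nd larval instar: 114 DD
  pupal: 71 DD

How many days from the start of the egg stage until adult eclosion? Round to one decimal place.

44.9 days

Daily accumulation at 20.8 °C = 20.8 − 13.4 = 7.4 DD/day.
Total K = 64 + 83 + 114 + 71 = 332 DD.
Total duration = 332 / 7.4 = 44.865 ≈ 44.9 days.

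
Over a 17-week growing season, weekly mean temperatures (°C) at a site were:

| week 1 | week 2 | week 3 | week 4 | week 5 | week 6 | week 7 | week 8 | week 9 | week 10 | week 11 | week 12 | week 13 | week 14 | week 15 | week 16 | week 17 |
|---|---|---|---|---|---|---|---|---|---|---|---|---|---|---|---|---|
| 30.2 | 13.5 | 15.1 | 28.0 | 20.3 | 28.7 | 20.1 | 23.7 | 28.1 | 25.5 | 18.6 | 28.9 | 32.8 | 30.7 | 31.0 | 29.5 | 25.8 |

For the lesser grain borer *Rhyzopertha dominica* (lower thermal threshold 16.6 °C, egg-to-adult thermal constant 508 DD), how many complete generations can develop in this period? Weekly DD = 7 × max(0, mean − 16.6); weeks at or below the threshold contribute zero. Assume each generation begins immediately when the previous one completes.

Weekly DD (7 × max(0, T̄ − 16.6)): 95.2, 0.0, 0.0, 79.8, 25.9, 84.7, 24.5, 49.7, 80.5, 62.3, 14.0, 86.1, 113.4, 98.7, 100.8, 90.3, 64.4.
Season total = 1070.3 DD.
Complete generations = ⌊1070.3 / 508⌋ = 2.

2 generations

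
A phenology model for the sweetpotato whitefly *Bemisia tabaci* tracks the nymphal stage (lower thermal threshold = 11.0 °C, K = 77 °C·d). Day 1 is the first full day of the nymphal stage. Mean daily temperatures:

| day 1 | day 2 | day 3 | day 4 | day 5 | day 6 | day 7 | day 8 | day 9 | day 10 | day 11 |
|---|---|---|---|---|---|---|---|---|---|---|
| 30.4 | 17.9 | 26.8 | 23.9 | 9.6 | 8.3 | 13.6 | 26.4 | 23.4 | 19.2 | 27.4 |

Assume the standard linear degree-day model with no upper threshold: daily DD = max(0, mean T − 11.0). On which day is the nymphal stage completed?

Daily DD above 11.0 °C: 19.4, 6.9, 15.8, 12.9, 0.0, 0.0, 2.6, 15.4, 12.4, 8.2, 16.4.
Cumulative: 19.4, 26.3, 42.1, 55.0, 55.0, 55.0, 57.6, 73.0, 85.4, 93.6, 110.0.
The total first reaches 77 DD on day 9.

day 9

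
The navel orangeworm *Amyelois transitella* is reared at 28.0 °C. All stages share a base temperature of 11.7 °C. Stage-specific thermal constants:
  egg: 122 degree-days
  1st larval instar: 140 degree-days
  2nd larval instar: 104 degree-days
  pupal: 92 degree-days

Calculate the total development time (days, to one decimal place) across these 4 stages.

Daily accumulation at 28.0 °C = 28.0 − 11.7 = 16.3 DD/day.
Total K = 122 + 140 + 104 + 92 = 458 DD.
Total duration = 458 / 16.3 = 28.098 ≈ 28.1 days.

28.1 days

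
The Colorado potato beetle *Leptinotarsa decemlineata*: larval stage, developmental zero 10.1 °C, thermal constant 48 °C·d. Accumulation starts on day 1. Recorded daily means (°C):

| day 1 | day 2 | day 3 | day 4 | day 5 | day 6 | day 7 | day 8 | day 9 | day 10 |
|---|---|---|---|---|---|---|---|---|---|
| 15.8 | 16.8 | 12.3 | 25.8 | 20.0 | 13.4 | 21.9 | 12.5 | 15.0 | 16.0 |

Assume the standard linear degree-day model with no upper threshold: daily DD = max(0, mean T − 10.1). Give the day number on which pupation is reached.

Daily DD above 10.1 °C: 5.7, 6.7, 2.2, 15.7, 9.9, 3.3, 11.8, 2.4, 4.9, 5.9.
Cumulative: 5.7, 12.4, 14.6, 30.3, 40.2, 43.5, 55.3, 57.7, 62.6, 68.5.
The total first reaches 48 DD on day 7.

day 7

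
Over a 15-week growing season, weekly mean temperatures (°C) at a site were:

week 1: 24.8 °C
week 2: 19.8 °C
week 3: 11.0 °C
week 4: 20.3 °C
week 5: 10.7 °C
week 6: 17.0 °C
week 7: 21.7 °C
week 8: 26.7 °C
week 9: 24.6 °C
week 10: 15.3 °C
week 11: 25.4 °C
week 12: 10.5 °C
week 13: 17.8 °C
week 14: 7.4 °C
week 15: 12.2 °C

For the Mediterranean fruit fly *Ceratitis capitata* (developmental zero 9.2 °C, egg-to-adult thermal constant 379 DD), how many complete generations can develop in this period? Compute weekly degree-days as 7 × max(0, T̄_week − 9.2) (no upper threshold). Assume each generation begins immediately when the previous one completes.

2 generations

Weekly DD (7 × max(0, T̄ − 9.2)): 109.2, 74.2, 12.6, 77.7, 10.5, 54.6, 87.5, 122.5, 107.8, 42.7, 113.4, 9.1, 60.2, 0.0, 21.0.
Season total = 903.0 DD.
Complete generations = ⌊903.0 / 379⌋ = 2.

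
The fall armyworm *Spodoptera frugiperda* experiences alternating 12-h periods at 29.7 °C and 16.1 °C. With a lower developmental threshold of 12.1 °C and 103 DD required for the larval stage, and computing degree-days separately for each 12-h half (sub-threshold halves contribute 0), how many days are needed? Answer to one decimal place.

Day half: max(0, 29.7 − 12.1) × 0.5 = 17.6 × 0.5 = 8.80 DD.
Night half: max(0, 16.1 − 12.1) × 0.5 = 4.0 × 0.5 = 2.00 DD.
Per 24 h: 10.80 DD/day.
Duration = 103 / 10.80 = 9.537 ≈ 9.5 days.

9.5 days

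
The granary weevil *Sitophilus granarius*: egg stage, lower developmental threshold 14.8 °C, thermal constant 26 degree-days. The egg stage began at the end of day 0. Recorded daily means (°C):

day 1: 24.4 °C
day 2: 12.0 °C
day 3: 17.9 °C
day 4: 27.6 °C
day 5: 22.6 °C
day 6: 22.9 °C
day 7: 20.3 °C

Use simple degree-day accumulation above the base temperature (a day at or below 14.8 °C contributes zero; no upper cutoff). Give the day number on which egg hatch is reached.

Daily DD above 14.8 °C: 9.6, 0.0, 3.1, 12.8, 7.8, 8.1, 5.5.
Cumulative: 9.6, 9.6, 12.7, 25.5, 33.3, 41.4, 46.9.
The total first reaches 26 DD on day 5.

day 5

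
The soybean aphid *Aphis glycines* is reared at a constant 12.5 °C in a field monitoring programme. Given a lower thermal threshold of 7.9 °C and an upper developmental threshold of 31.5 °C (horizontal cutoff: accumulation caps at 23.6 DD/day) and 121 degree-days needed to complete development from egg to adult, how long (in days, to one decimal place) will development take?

Daily accumulation = 12.5 − 7.9 = 4.6 DD/day.
Duration = 121 / 4.6 = 26.304 ≈ 26.3 days.

26.3 days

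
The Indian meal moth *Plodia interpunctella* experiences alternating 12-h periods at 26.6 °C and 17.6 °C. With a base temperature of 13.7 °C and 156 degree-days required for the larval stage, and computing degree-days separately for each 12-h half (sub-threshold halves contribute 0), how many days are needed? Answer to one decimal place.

Day half: max(0, 26.6 − 13.7) × 0.5 = 12.9 × 0.5 = 6.45 DD.
Night half: max(0, 17.6 − 13.7) × 0.5 = 3.9 × 0.5 = 1.95 DD.
Per 24 h: 8.40 DD/day.
Duration = 156 / 8.40 = 18.571 ≈ 18.6 days.

18.6 days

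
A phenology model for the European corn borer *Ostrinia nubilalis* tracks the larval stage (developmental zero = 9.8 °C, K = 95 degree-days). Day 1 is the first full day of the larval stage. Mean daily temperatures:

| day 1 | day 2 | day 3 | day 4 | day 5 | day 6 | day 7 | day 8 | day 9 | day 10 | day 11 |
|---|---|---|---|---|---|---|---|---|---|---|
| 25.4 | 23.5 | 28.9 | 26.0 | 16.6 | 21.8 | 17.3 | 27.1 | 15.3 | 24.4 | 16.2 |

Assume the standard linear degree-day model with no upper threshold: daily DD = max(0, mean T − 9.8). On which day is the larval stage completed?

Daily DD above 9.8 °C: 15.6, 13.7, 19.1, 16.2, 6.8, 12.0, 7.5, 17.3, 5.5, 14.6, 6.4.
Cumulative: 15.6, 29.3, 48.4, 64.6, 71.4, 83.4, 90.9, 108.2, 113.7, 128.3, 134.7.
The total first reaches 95 DD on day 8.

day 8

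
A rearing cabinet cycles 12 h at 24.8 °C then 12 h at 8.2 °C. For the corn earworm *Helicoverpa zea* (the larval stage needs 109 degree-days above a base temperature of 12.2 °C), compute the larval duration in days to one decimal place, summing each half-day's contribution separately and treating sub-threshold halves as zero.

Day half: max(0, 24.8 − 12.2) × 0.5 = 12.6 × 0.5 = 6.30 DD.
Night half: max(0, 8.2 − 12.2) × 0.5 = 0.0 × 0.5 = 0.00 DD.
Per 24 h: 6.30 DD/day.
Duration = 109 / 6.30 = 17.302 ≈ 17.3 days.

17.3 days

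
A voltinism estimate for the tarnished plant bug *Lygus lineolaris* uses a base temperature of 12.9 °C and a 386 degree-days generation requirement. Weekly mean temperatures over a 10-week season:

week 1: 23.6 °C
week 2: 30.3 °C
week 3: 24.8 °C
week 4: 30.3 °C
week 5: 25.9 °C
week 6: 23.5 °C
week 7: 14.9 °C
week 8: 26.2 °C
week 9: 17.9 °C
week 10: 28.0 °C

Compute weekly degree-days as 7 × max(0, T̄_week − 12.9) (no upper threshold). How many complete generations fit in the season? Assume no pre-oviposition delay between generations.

Weekly DD (7 × max(0, T̄ − 12.9)): 74.9, 121.8, 83.3, 121.8, 91.0, 74.2, 14.0, 93.1, 35.0, 105.7.
Season total = 814.8 DD.
Complete generations = ⌊814.8 / 386⌋ = 2.

2 generations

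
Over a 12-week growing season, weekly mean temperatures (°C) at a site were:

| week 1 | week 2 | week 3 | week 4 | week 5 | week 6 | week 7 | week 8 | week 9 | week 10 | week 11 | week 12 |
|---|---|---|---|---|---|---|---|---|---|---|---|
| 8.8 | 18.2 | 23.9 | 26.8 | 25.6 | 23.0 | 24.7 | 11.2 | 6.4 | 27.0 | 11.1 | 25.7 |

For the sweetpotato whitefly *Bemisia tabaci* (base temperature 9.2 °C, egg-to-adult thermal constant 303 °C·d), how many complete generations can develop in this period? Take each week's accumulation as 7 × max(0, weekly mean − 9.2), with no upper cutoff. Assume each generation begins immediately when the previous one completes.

Weekly DD (7 × max(0, T̄ − 9.2)): 0.0, 63.0, 102.9, 123.2, 114.8, 96.6, 108.5, 14.0, 0.0, 124.6, 13.3, 115.5.
Season total = 876.4 DD.
Complete generations = ⌊876.4 / 303⌋ = 2.

2 generations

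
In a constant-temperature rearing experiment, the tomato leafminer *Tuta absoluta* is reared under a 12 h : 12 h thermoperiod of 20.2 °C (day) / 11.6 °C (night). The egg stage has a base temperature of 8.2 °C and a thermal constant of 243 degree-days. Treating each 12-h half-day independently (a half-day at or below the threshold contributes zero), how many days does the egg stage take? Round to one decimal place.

Day half: max(0, 20.2 − 8.2) × 0.5 = 12.0 × 0.5 = 6.00 DD.
Night half: max(0, 11.6 − 8.2) × 0.5 = 3.4 × 0.5 = 1.70 DD.
Per 24 h: 7.70 DD/day.
Duration = 243 / 7.70 = 31.558 ≈ 31.6 days.

31.6 days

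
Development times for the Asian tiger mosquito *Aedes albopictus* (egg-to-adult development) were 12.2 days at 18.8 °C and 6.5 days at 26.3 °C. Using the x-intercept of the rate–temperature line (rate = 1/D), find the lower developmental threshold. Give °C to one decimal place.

Linear rate model ⇒ the product D·(T − T_b) is constant across temperatures.
12.2·(18.8 − T_b) = 6.5·(26.3 − T_b)
T_b = (12.2·18.8 − 6.5·26.3) / (12.2 − 6.5) = 58.41 / 5.7 = 10.247 °C ≈ 10.2 °C.

10.2 °C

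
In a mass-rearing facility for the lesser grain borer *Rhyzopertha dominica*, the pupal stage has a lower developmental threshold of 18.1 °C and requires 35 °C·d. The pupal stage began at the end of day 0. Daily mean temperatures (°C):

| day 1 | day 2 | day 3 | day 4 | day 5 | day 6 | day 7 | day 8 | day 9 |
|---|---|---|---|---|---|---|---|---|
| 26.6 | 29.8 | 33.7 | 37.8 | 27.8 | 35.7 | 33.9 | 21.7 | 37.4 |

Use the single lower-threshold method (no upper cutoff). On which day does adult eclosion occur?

Daily DD above 18.1 °C: 8.5, 11.7, 15.6, 19.7, 9.7, 17.6, 15.8, 3.6, 19.3.
Cumulative: 8.5, 20.2, 35.8, 55.5, 65.2, 82.8, 98.6, 102.2, 121.5.
The total first reaches 35 DD on day 3.

day 3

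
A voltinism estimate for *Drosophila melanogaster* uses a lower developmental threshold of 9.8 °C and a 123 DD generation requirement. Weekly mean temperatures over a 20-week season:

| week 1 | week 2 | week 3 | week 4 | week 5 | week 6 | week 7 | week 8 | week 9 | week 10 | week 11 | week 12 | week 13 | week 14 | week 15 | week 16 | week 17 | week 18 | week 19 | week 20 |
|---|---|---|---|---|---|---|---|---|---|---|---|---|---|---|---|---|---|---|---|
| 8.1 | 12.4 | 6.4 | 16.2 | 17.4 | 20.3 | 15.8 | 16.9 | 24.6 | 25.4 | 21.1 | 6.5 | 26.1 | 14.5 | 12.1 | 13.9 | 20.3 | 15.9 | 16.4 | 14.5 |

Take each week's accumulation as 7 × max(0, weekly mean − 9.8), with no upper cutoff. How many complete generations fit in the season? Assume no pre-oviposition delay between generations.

Weekly DD (7 × max(0, T̄ − 9.8)): 0.0, 18.2, 0.0, 44.8, 53.2, 73.5, 42.0, 49.7, 103.6, 109.2, 79.1, 0.0, 114.1, 32.9, 16.1, 28.7, 73.5, 42.7, 46.2, 32.9.
Season total = 960.4 DD.
Complete generations = ⌊960.4 / 123⌋ = 7.

7 generations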